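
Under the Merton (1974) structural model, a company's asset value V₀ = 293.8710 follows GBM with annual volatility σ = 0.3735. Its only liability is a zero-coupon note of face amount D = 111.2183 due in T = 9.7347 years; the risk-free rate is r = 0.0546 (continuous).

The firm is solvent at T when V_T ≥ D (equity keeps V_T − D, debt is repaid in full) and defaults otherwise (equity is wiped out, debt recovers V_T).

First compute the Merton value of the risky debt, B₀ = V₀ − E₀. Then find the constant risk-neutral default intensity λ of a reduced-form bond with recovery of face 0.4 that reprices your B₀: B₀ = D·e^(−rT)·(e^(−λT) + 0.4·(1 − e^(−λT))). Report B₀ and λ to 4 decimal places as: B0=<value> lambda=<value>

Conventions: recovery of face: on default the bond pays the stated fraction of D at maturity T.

Work the structural quantities from V₀ = 293.8710 against face 111.2183:
d₁ = [ln(V₀/D) + (r + σ²/2)T] / (σ√T)
   = [ln(293.8710/111.2183) + (0.0546 + 0.5·0.3735²)·9.7347] / (0.3735·√9.7347)
   = [0.971646 + 1.210521] / 1.165338 = 1.872561
d₂ = d₁ − σ√T = 1.872561 − 1.165338 = 0.707223
N(d₁) = 0.969436,  N(d₂) = 0.760286,  e^(−rT) = 0.587714
E₀ = V₀·N(d₁) − D·e^(−rT)·N(d₂)
   = 293.8710·0.969436 − 111.2183·0.587714·0.760286 = 235.193206
B₀ = V₀ − E₀ = 293.8710 − 235.193206 = 58.677794
e^(−λT) = (B₀·e^(rT)/D − 0.4)/(1 − 0.4) = (58.6778·1.701507/111.2183 − 0.4)/0.6 = 0.82950073
λ = −ln(0.82950073)/9.7347 = 0.019203

B0=58.6778 lambda=0.0192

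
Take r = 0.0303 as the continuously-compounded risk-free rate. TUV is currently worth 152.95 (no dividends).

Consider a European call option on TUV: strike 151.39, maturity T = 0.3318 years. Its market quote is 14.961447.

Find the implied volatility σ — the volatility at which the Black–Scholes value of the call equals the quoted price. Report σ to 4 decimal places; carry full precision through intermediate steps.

At σ = 0.3850 the Black–Scholes value reproduces the quote:
σ√T = 0.385·√0.3318 = 0.221768
d₁ = (ln(S/K) + (r+σ²/2)T) / (σ√T) = (ln(152.95/151.39) + (0.0303+0.385²/2)·0.3318) / 0.221768 = (0.010252 + 0.034644) / 0.221768 = 0.202445
d₂ = d₁ − σ√T = 0.202445 − 0.221768 = -0.019323
e^{−rT} = 0.989997
N(d₁) = 0.580216,  N(d₂) = 0.492292
V = S·N(d₁) − K·e^{−rT}·N(d₂) = 88.743978 − 73.782531 = 14.961447 (the quoted price), and the Black–Scholes price is strictly increasing in σ, so σ is unique

sigma = 0.3850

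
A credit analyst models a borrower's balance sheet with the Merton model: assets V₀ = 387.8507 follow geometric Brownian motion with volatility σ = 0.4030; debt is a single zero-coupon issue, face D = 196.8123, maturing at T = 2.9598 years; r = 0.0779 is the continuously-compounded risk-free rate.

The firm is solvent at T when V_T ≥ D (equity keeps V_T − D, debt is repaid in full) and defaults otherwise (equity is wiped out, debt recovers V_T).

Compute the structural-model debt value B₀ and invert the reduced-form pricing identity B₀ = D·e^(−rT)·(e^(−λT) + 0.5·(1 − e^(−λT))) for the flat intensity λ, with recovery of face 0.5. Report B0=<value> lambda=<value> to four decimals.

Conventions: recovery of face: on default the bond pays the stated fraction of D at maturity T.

With assets at 387.8507 and a single debt payment of 196.8123 at 2.9598 years:
d₁ = [ln(V₀/D) + (r + σ²/2)T] / (σ√T)
   = [ln(387.8507/196.8123) + (0.0779 + 0.5·0.4030²)·2.9598] / (0.4030·√2.9598)
   = [0.678370 + 0.470917] / 0.693324 = 1.657649
d₂ = d₁ − σ√T = 1.657649 − 0.693324 = 0.964325
N(d₁) = 0.951306,  N(d₂) = 0.832558,  e^(−rT) = 0.794082
E₀ = V₀·N(d₁) − D·e^(−rT)·N(d₂)
   = 387.8507·0.951306 − 196.8123·0.794082·0.832558 = 238.848125
B₀ = V₀ − E₀ = 387.8507 − 238.848125 = 149.002575
e^(−λT) = (B₀·e^(rT)/D − 0.5)/(1 − 0.5) = (149.0026·1.259316/196.8123 − 0.5)/0.5 = 0.90680463
λ = −ln(0.90680463)/2.9598 = 0.033052

B0=149.0026 lambda=0.0331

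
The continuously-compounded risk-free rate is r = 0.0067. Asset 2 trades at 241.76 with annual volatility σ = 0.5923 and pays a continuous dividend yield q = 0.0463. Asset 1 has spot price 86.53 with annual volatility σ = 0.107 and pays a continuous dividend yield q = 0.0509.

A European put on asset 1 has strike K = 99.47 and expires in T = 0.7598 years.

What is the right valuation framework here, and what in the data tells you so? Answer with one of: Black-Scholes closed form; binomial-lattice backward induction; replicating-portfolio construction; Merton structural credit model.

framework: Black-Scholes closed form

Key observation: with asset 1 following a GBM at constant σ and r, the European put struck at 99.47 prices in closed form — nothing here needs a stepwise model or a balance sheet.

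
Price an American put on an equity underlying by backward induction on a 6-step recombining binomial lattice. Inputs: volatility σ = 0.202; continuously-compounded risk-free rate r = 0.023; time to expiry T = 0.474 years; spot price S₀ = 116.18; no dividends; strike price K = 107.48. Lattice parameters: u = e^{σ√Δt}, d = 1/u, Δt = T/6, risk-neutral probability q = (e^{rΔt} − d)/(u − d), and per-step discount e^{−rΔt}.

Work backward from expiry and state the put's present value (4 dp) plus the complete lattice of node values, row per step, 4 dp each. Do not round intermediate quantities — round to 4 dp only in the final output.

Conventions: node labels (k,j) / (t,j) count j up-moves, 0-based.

price = 2.6533
tree:
2.6533
4.2854 1.0427
6.7396 1.8645 0.2306
10.2468 3.2822 0.4637 0.0000
14.9034 5.6611 0.9325 0.0000 0.0000
20.0131 9.4952 1.8752 0.0000 0.0000 0.0000
24.8408 14.9034 3.7710 0.0000 0.0000 0.0000 0.0000

Δt=0.07900  u=1.05842  d=0.94481  q=0.50182  discount=0.99818
step 6 (expiry): payoffs max(K−S,0) = 24.8408 14.9034 3.7710 0.0000 0.0000 0.0000 0.0000
k=5: (k=5,j=0): S=87.4669, K−S=20.0131, hold=19.8180 ⇒ V=20.0131 exercise | (k=5,j=1): S=97.9848, K−S=9.4952, hold=9.3001 ⇒ V=9.4952 exercise | (k=5,j=2): S=109.7675, K−S=0.0000, hold=1.8752 ⇒ V=1.8752 continue | (k=5,j=3): S=122.9671, K−S=0.0000, hold=0.0000 ⇒ V=0.0000 continue | (k=5,j=4): S=137.7539, K−S=0.0000, hold=0.0000 ⇒ V=0.0000 continue | (k=5,j=5): S=154.3188, K−S=0.0000, hold=0.0000 ⇒ V=0.0000 continue
k=4: (k=4,j=0): S=92.5766, K−S=14.9034, hold=14.7083 ⇒ V=14.9034 exercise | (k=4,j=1): S=103.7090, K−S=3.7710, hold=5.6611 ⇒ V=5.6611 continue | (k=4,j=2): S=116.1800, K−S=0.0000, hold=0.9325 ⇒ V=0.9325 continue | (k=4,j=3): S=130.1507, K−S=0.0000, hold=0.0000 ⇒ V=0.0000 continue | (k=4,j=4): S=145.8013, K−S=0.0000, hold=0.0000 ⇒ V=0.0000 continue
k=3: (k=3,j=0): S=97.9848, K−S=9.4952, hold=10.2468 ⇒ V=10.2468 continue | (k=3,j=1): S=109.7675, K−S=0.0000, hold=3.2822 ⇒ V=3.2822 continue | (k=3,j=2): S=122.9671, K−S=0.0000, hold=0.4637 ⇒ V=0.4637 continue | (k=3,j=3): S=137.7539, K−S=0.0000, hold=0.0000 ⇒ V=0.0000 continue
k=2: (k=2,j=0): S=103.7090, K−S=3.7710, hold=6.7396 ⇒ V=6.7396 continue | (k=2,j=1): S=116.1800, K−S=0.0000, hold=1.8645 ⇒ V=1.8645 continue | (k=2,j=2): S=130.1507, K−S=0.0000, hold=0.2306 ⇒ V=0.2306 continue
k=1: (k=1,j=0): S=109.7675, K−S=0.0000, hold=4.2854 ⇒ V=4.2854 continue | (k=1,j=1): S=122.9671, K−S=0.0000, hold=1.0427 ⇒ V=1.0427 continue
k=0: (k=0,j=0): S=116.1800, K−S=0.0000, hold=2.6533 ⇒ V=2.6533 continue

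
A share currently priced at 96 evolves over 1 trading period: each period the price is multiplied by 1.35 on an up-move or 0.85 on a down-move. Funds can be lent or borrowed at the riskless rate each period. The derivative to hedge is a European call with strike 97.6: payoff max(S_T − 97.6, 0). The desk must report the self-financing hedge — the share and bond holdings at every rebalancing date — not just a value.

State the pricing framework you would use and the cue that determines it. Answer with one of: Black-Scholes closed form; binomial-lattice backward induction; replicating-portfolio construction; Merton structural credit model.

Key observation: the task asks for the hedge itself — share and bond holdings at every node of the 1-period tree on spot 96 with factors 1.35/0.85 — which is exactly what the replicating-portfolio construction produces.

framework: replicating-portfolio construction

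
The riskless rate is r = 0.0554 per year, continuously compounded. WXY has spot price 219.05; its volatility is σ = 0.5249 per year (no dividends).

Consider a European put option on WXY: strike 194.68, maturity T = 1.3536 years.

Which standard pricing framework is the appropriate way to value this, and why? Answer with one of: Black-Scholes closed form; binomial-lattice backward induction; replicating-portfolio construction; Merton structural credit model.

Key observation: everything needed for the exact continuous-time valuation of the European put on WXY (strike 194.68) is given, and no feature rules the closed form out.

framework: Black-Scholes closed form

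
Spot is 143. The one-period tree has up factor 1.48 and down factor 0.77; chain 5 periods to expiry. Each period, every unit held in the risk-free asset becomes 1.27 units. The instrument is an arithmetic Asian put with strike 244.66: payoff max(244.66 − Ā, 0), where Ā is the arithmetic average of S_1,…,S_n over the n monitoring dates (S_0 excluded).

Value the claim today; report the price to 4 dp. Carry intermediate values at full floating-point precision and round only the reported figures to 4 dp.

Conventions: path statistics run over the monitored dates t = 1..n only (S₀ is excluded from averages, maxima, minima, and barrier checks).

Under the martingale measure an up-move has probability p* = 0.7042; value the claim as the probability-weighted average of per-path payoffs, discounted 5 periods at R = 1.27.
Enumerate all 2^5 = 32 price paths (U = up ×1.48, D = down ×0.77); each path with k up-moves has probability p*^k·(1−p*)^(5−k).
DDDDD: Ā=69.8310, payoff=174.8290, prob=0.002264
UDDDD: Ā=134.2205, payoff=110.4395, prob=0.005390
DUDDD: Ā=113.9145, payoff=130.7455, prob=0.005390
UUDDD: Ā=218.9526, payoff=25.7074, prob=0.012832
DDUDD: Ā=98.2789, payoff=146.3811, prob=0.005390
UDUDD: Ā=188.8997, payoff=55.7603, prob=0.012832
DUUDD: Ā=168.5937, payoff=76.0663, prob=0.012832
UUUDD: Ā=324.0503, payoff=0.0000, prob=0.030553
DDDUD: Ā=86.2395, payoff=158.4205, prob=0.005390
UDDUD: Ā=165.7590, payoff=78.9010, prob=0.012832
DUDUD: Ā=145.4530, payoff=99.2070, prob=0.012832
UUDUD: Ā=279.5720, payoff=0.0000, prob=0.030553
DDUUD: Ā=129.8174, payoff=114.8426, prob=0.012832
UDUUD: Ā=249.5192, payoff=0.0000, prob=0.030553
DUUUD: Ā=229.2132, payoff=15.4468, prob=0.030553
UUUUD: Ā=440.5656, payoff=0.0000, prob=0.072746
DDDDU: Ā=76.9691, payoff=167.6909, prob=0.005390
UDDDU: Ā=147.9407, payoff=96.7193, prob=0.012832
DUDDU: Ā=127.6347, payoff=117.0253, prob=0.012832
UUDDU: Ā=245.3238, payoff=0.0000, prob=0.030553
DDUDU: Ā=111.9991, payoff=132.6609, prob=0.012832
UDUDU: Ā=215.2709, payoff=29.3891, prob=0.030553
DUUDU: Ā=194.9649, payoff=49.6951, prob=0.030553
UUUDU: Ā=374.7377, payoff=0.0000, prob=0.072746
DDDUU: Ā=99.9596, payoff=144.7004, prob=0.012832
UDDUU: Ā=192.1302, payoff=52.5298, prob=0.030553
DUDUU: Ā=171.8242, payoff=72.8358, prob=0.030553
UUDUU: Ā=330.2595, payoff=0.0000, prob=0.072746
DDUUU: Ā=156.1886, payoff=88.4714, prob=0.030553
UDUUU: Ā=300.2066, payoff=0.0000, prob=0.072746
DUUUU: Ā=279.9006, payoff=0.0000, prob=0.072746
UUUUU: Ā=537.9907, payoff=0.0000, prob=0.173204
Price = Σ prob·payoff / R^5 = 25.746626 / 3.303837 = 7.7929

price = 7.7929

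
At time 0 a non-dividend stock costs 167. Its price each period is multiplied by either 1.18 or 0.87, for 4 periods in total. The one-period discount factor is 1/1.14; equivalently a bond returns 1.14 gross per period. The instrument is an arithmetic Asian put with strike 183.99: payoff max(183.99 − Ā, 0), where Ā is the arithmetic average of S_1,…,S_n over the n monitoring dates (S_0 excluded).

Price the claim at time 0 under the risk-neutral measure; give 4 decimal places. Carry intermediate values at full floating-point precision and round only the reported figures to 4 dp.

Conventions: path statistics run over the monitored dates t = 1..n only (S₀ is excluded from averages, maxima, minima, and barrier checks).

No-arbitrage gives p* = (R−d)/(u−d) = 0.8710: enumerate every path, weight its payoff by its p*-probability, and discount by R^4.
Enumerate all 2^4 = 16 price paths (U = up ×1.18, D = down ×0.87); each path with k up-moves has probability p*^k·(1−p*)^(4−k).
DDDD: Ā=119.3341, payoff=64.6559, prob=0.000277
UDDD: Ā=161.8554, payoff=22.1346, prob=0.001871
DUDD: Ā=148.9129, payoff=35.0771, prob=0.001871
UUDD: Ā=201.9738, payoff=0.0000, prob=0.012630
DDUD: Ā=137.6529, payoff=46.3371, prob=0.001871
UDUD: Ā=186.7016, payoff=0.0000, prob=0.012630
DUUD: Ā=173.7591, payoff=10.2309, prob=0.012630
UUUD: Ā=235.6733, payoff=0.0000, prob=0.085252
DDDU: Ā=127.8567, payoff=56.1333, prob=0.001871
UDDU: Ā=173.4149, payoff=10.5751, prob=0.012630
DUDU: Ā=160.4724, payoff=23.5176, prob=0.012630
UUDU: Ā=217.6522, payoff=0.0000, prob=0.085252
DDUU: Ā=149.2124, payoff=34.7776, prob=0.012630
UDUU: Ā=202.3800, payoff=0.0000, prob=0.085252
DUUU: Ā=189.4375, payoff=0.0000, prob=0.085252
UUUU: Ā=256.9383, payoff=0.0000, prob=0.575451
Price = Σ prob·payoff / R^4 = 1.315746 / 1.688960 = 0.7790

price = 0.7790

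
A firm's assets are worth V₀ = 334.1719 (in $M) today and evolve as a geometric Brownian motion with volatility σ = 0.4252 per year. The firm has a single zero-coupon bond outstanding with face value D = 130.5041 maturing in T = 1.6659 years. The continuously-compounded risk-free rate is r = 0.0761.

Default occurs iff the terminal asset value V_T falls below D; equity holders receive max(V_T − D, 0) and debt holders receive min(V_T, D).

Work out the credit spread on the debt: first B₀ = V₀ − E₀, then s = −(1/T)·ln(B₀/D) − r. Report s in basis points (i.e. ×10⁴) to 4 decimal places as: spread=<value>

Apply the equity-as-call identities (strike 130.5041, horizon 1.6659 years):
d₁ = [ln(V₀/D) + (r + σ²/2)T] / (σ√T)
   = [ln(334.1719/130.5041) + (0.0761 + 0.5·0.4252²)·1.6659] / (0.4252·√1.6659)
   = [0.940251 + 0.277368] / 0.548805 = 2.218675
d₂ = d₁ − σ√T = 2.218675 − 0.548805 = 1.669871
N(d₁) = 0.986746,  N(d₂) = 0.952528,  e^(−rT) = 0.880932
E₀ = V₀·N(d₁) − D·e^(−rT)·N(d₂)
   = 334.1719·0.986746 − 130.5041·0.880932·0.952528 = 220.235111
B₀ = V₀ − E₀ = 334.1719 − 220.235111 = 113.936789
spread = −(1/T)·ln(B₀/D) − r = −(1/1.6659)·ln(113.936789/130.5041) − 0.0761 = 0.00539398
in basis points: 0.00539398 × 10⁴ = 53.9398 bp

spread=53.9398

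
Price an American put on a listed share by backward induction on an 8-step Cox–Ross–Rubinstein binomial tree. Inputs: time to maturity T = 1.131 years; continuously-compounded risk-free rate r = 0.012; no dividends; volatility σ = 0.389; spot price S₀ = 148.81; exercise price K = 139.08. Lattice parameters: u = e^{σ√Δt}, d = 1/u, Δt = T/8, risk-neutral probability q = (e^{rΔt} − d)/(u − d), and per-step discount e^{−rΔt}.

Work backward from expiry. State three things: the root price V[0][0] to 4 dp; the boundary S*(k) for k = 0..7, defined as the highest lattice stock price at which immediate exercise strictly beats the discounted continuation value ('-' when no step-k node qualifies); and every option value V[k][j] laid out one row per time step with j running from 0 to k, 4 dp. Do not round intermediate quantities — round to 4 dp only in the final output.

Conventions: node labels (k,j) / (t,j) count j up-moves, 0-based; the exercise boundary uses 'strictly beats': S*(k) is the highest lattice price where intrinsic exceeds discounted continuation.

price = 18.4462
boundary = - - - - - 71.6185 82.8985 95.9551
tree:
18.4462
25.6087 10.4127
34.5062 15.6392 4.5397
44.9183 22.8559 7.5343 1.1694
56.2281 32.2904 12.2689 2.2072 0.0000
67.4615 43.7275 19.4730 4.1660 0.0000 0.0000
77.2067 56.1815 29.8013 7.8631 0.0000 0.0000 0.0000
85.6258 67.4615 43.1249 14.8412 0.0000 0.0000 0.0000 0.0000
92.8993 77.2067 56.1815 28.0119 0.0000 0.0000 0.0000 0.0000 0.0000

Δt=0.14138  u=1.15750  d=0.86393  q=0.46928  discount=0.99830
step 8 (expiry): payoffs max(K−S,0) = 92.8993 77.2067 56.1815 28.0119 0.0000 0.0000 0.0000 0.0000 0.0000
step 7: (k=7,j=0): S=53.4542, K−S=85.6258, hold=85.3900 ⇒ V=85.6258 exercise | (k=7,j=1): S=71.6185, K−S=67.4615, hold=67.2258 ⇒ V=67.4615 exercise | (k=7,j=2): S=95.9551, K−S=43.1249, hold=42.8892 ⇒ V=43.1249 exercise | (k=7,j=3): S=128.5614, K−S=10.5186, hold=14.8412 ⇒ V=14.8412 continue | (k=7,j=4): S=172.2477, K−S=0.0000, hold=0.0000 ⇒ V=0.0000 continue | (k=7,j=5): S=230.7791, K−S=0.0000, hold=0.0000 ⇒ V=0.0000 continue | (k=7,j=6): S=309.1998, K−S=0.0000, hold=0.0000 ⇒ V=0.0000 continue | (k=7,j=7): S=414.2687, K−S=0.0000, hold=0.0000 ⇒ V=0.0000 continue  boundary S*=95.9551
step 6: (k=6,j=0): S=61.8733, K−S=77.2067, hold=76.9709 ⇒ V=77.2067 exercise | (k=6,j=1): S=82.8985, K−S=56.1815, hold=55.9458 ⇒ V=56.1815 exercise | (k=6,j=2): S=111.0681, K−S=28.0119, hold=29.8013 ⇒ V=29.8013 continue | (k=6,j=3): S=148.8100, K−S=0.0000, hold=7.8631 ⇒ V=7.8631 continue | (k=6,j=4): S=199.3770, K−S=0.0000, hold=0.0000 ⇒ V=0.0000 continue | (k=6,j=5): S=267.1270, K−S=0.0000, hold=0.0000 ⇒ V=0.0000 continue | (k=6,j=6): S=357.8991, K−S=0.0000, hold=0.0000 ⇒ V=0.0000 continue  boundary S*=82.8985
step 5: (k=5,j=0): S=71.6185, K−S=67.4615, hold=67.2258 ⇒ V=67.4615 exercise | (k=5,j=1): S=95.9551, K−S=43.1249, hold=43.7275 ⇒ V=43.7275 continue | (k=5,j=2): S=128.5614, K−S=10.5186, hold=19.4730 ⇒ V=19.4730 continue | (k=5,j=3): S=172.2477, K−S=0.0000, hold=4.1660 ⇒ V=4.1660 continue | (k=5,j=4): S=230.7791, K−S=0.0000, hold=0.0000 ⇒ V=0.0000 continue | (k=5,j=5): S=309.1998, K−S=0.0000, hold=0.0000 ⇒ V=0.0000 continue  boundary S*=71.6185
step 4: (k=4,j=0): S=82.8985, K−S=56.1815, hold=56.2281 ⇒ V=56.2281 continue | (k=4,j=1): S=111.0681, K−S=28.0119, hold=32.2904 ⇒ V=32.2904 continue | (k=4,j=2): S=148.8100, K−S=0.0000, hold=12.2689 ⇒ V=12.2689 continue | (k=4,j=3): S=199.3770, K−S=0.0000, hold=2.2072 ⇒ V=2.2072 continue | (k=4,j=4): S=267.1270, K−S=0.0000, hold=0.0000 ⇒ V=0.0000 continue  boundary S*=-
step 3: (k=3,j=0): S=95.9551, K−S=43.1249, hold=44.9183 ⇒ V=44.9183 continue | (k=3,j=1): S=128.5614, K−S=10.5186, hold=22.8559 ⇒ V=22.8559 continue | (k=3,j=2): S=172.2477, K−S=0.0000, hold=7.5343 ⇒ V=7.5343 continue | (k=3,j=3): S=230.7791, K−S=0.0000, hold=1.1694 ⇒ V=1.1694 continue  boundary S*=-
step 2: (k=2,j=0): S=111.0681, K−S=28.0119, hold=34.5062 ⇒ V=34.5062 continue | (k=2,j=1): S=148.8100, K−S=0.0000, hold=15.6392 ⇒ V=15.6392 continue | (k=2,j=2): S=199.3770, K−S=0.0000, hold=4.5397 ⇒ V=4.5397 continue  boundary S*=-
step 1: (k=1,j=0): S=128.5614, K−S=10.5186, hold=25.6087 ⇒ V=25.6087 continue | (k=1,j=1): S=172.2477, K−S=0.0000, hold=10.4127 ⇒ V=10.4127 continue  boundary S*=-
step 0: (k=0,j=0): S=148.8100, K−S=0.0000, hold=18.4462 ⇒ V=18.4462 continue  boundary S*=-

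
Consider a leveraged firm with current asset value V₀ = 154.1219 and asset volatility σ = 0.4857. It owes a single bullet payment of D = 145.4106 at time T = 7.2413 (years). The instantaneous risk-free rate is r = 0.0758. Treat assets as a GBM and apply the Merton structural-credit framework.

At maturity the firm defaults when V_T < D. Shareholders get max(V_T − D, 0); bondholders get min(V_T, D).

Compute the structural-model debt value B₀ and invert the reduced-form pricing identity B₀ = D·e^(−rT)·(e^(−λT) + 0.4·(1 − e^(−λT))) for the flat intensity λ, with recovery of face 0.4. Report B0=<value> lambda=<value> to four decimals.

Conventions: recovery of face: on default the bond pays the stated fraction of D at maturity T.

Equity is a call on the firm's assets struck at D = 145.4106:
d₁ = [ln(V₀/D) + (r + σ²/2)T] / (σ√T)
   = [ln(154.1219/145.4106) + (0.0758 + 0.5·0.4857²)·7.2413] / (0.4857·√7.2413)
   = [0.058182 + 1.403018] / 1.307002 = 1.117978
d₂ = d₁ − σ√T = 1.117978 − 1.307002 = -0.189024
N(d₁) = 0.868212,  N(d₂) = 0.425037,  e^(−rT) = 0.577590
E₀ = V₀·N(d₁) − D·e^(−rT)·N(d₂)
   = 154.1219·0.868212 − 145.4106·0.577590·0.425037 = 98.112565
B₀ = V₀ − E₀ = 154.1219 − 98.112565 = 56.009335
e^(−λT) = (B₀·e^(rT)/D − 0.4)/(1 − 0.4) = (56.0093·1.731331/145.4106 − 0.4)/0.6 = 0.44479109
λ = −ln(0.44479109)/7.2413 = 0.111879

B0=56.0093 lambda=0.1119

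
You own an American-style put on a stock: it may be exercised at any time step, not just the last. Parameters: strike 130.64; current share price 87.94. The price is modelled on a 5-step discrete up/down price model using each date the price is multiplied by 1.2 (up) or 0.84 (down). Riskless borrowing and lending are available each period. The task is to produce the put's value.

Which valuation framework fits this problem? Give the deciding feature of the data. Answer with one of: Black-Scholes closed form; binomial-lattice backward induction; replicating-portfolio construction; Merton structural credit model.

Key observation: with exercise allowed before expiry on a discrete up/down model (5 steps from spot 87.94), the strike-130.64 put's value must be rolled back through the tree testing early exercise at each node.

framework: binomial-lattice backward induction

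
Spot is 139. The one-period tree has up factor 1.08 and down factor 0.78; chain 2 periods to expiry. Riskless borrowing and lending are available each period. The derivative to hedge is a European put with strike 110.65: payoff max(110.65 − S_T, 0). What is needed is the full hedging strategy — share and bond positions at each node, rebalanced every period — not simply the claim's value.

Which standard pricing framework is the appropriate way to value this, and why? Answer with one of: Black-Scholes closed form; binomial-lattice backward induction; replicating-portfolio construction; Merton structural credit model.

Key observation: the deliverable is the dynamic trading strategy on the 2-step tree (spot 139, moves 1.08 and 0.78), so the valuation must go through the node-by-node replicating-portfolio solve.

framework: replicating-portfolio construction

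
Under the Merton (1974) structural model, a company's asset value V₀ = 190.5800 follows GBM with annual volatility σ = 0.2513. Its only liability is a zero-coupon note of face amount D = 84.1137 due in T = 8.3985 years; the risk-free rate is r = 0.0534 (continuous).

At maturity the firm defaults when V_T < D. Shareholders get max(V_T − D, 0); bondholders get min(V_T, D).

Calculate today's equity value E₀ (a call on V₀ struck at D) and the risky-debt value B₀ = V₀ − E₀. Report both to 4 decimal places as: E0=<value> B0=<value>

E0=138.0303 B0=52.5497

Equity is a call on the firm's assets struck at D = 84.1137:
d₁ = [ln(V₀/D) + (r + σ²/2)T] / (σ√T)
   = [ln(190.5800/84.1137) + (0.0534 + 0.5·0.2513²)·8.3985] / (0.2513·√8.3985)
   = [0.817903 + 0.713670] / 0.728272 = 2.103024
d₂ = d₁ − σ√T = 2.103024 − 0.728272 = 1.374752
N(d₁) = 0.982268,  N(d₂) = 0.915396,  e^(−rT) = 0.638598
E₀ = V₀·N(d₁) − D·e^(−rT)·N(d₂)
   = 190.5800·0.982268 − 84.1137·0.638598·0.915396 = 138.030311
B₀ = V₀ − E₀ = 190.5800 − 138.030311 = 52.549689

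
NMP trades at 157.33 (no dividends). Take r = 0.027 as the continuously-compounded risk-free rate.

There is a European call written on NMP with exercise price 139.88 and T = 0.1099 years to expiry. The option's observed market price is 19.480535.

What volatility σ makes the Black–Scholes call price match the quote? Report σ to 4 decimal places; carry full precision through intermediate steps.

sigma = 0.3744

At σ = 0.3744 the Black–Scholes value reproduces the quote:
σ√T = 0.3744·√0.1099 = 0.124118
d₁ = (ln(S/K) + (r+σ²/2)T) / (σ√T) = (ln(157.33/139.88) + (0.027+0.3744²/2)·0.1099) / 0.124118 = (0.117561 + 0.010670) / 0.124118 = 1.033134
d₂ = d₁ − σ√T = 1.033134 − 0.124118 = 0.909016
e^{−rT} = 0.997037
N(d₁) = 0.849229,  N(d₂) = 0.818329
V = S·N(d₁) − K·e^{−rT}·N(d₂) = 133.609272 − 114.128736 = 19.480535 (the quoted price), and the Black–Scholes price is strictly increasing in σ, so σ is unique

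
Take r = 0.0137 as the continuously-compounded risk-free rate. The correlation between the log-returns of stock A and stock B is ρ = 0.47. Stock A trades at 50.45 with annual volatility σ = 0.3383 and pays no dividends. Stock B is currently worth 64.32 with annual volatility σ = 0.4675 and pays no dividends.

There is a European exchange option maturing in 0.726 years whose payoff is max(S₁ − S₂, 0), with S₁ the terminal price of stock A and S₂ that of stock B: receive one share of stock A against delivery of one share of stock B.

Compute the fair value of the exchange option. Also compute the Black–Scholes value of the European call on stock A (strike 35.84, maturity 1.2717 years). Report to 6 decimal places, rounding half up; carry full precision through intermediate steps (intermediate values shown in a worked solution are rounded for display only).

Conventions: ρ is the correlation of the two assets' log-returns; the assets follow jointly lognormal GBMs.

exchange price = 3.134300
price(stock A call K=35.84) = 16.706916

σ_eff = √(σ₁² + σ₂² − 2ρσ₁σ₂) = √(0.3383² + 0.4675² − 2·0.47·0.3383·0.4675) = 0.429345
d₁ = (ln(S₁/S₂) + (q₂ − q₁ + σ_eff²/2)T) / (σ_eff√T) = (ln(50.45/64.32) + (0.0 − 0.0 + 0.092169)·0.726) / 0.365826 = -0.481030
d₂ = d₁ − σ_eff√T = -0.481030 − 0.365826 = -0.846856
N(d₁) = 0.315247,  N(d₂) = 0.198538
V = S₁·e^{−q₁T}·N(d₁) − S₂·e^{−q₂T}·N(d₂) = 15.904236 − 12.769936 = 3.134300
[vanilla: stock A call K=35.84]
σ√T = 0.3383·√1.2717 = 0.381500
d₁ = (ln(S/K) + (r+σ²/2)T) / (σ√T) = (ln(50.45/35.84) + (0.0137+0.3383²/2)·1.2717) / 0.381500 = (0.341918 + 0.090193) / 0.381500 = 1.132665
d₂ = d₁ − σ√T = 1.132665 − 0.381500 = 0.751165
e^{−rT} = 0.982729
N(d₁) = 0.871323,  N(d₂) = 0.773723
price = S·N(d₁) − K·e^{−rT}·N(d₂) = 43.958221 − 27.251306 = 16.706916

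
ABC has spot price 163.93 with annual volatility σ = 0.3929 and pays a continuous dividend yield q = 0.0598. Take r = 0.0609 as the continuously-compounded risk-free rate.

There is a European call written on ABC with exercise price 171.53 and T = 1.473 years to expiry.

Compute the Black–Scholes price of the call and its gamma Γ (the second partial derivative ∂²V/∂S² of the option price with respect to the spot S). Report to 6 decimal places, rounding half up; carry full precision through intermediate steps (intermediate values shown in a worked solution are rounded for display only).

price = 25.686064
Γ = 0.004623

σ√T = 0.3929·√1.473 = 0.476852
d₁ = (ln(S/K) + (r−q+σ²/2)T) / (σ√T) = (ln(163.93/171.53) + (0.0609−0.0598+0.3929²/2)·1.473) / 0.476852 = (-0.045319 + 0.115314) / 0.476852 = 0.146787
d₂ = d₁ − σ√T = 0.146787 − 0.476852 = -0.330065
e^{−rT} = 0.914200
e^{−qT} = 0.915683
N(d₁) = 0.558350,  N(d₂) = 0.370675
Call price V = S·e^{−qT}·N(d₁) − K·e^{−rT}·N(d₂) = 83.812688 − 58.126624 = 25.686064
φ(d₁) = (1/√(2π))·e^{−d₁²/2} = 0.394667
Γ = e^{−qT}·φ(d₁) / (S·σ·√T) = 0.004623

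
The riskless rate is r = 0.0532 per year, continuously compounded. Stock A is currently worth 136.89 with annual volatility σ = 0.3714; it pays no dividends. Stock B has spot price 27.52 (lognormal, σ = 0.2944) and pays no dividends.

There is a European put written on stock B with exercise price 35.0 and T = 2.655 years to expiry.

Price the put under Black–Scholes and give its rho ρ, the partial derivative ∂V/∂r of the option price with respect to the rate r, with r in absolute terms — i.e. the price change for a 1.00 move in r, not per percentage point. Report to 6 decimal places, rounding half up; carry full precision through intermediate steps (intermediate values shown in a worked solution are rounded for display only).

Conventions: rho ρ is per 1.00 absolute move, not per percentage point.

price = 7.037888
ρ = -54.254400

σ√T = 0.2944·√2.655 = 0.479700
d₁ = (ln(S/K) + (r+σ²/2)T) / (σ√T) = (ln(27.52/35.0) + (0.0532+0.2944²/2)·2.655) / 0.479700 = (-0.240435 + 0.256302) / 0.479700 = 0.033077
d₂ = d₁ − σ√T = 0.033077 − 0.479700 = -0.446623
e^{−rT} = 0.868276
N(−d₁) = 0.486806,  N(−d₂) = 0.672426
Put price V = K·e^{−rT}·N(−d₂) − S·N(−d₁) = 20.434802 − 13.396914 = 7.037888
ρ = −K·T·e^{−rT}·N(−d₂) = -54.254400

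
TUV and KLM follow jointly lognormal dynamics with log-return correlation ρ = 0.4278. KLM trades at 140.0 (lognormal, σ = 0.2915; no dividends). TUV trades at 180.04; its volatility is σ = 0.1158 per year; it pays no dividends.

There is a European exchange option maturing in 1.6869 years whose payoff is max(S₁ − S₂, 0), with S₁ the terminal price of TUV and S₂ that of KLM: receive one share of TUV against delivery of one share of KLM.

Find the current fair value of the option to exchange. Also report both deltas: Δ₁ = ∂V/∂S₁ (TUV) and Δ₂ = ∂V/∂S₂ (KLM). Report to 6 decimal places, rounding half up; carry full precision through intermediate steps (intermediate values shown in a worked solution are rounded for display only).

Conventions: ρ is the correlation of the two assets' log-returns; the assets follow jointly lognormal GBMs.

σ_eff = √(σ₁² + σ₂² − 2ρσ₁σ₂) = √(0.1158² + 0.2915² − 2·0.4278·0.1158·0.2915) = 0.263629
d₁ = (ln(S₁/S₂) + (q₂ − q₁ + σ_eff²/2)T) / (σ_eff√T) = (ln(180.04/140.0) + (0.0 − 0.0 + 0.034750)·1.6869) / 0.342404 = 0.905822
d₂ = d₁ − σ_eff√T = 0.905822 − 0.342404 = 0.563418
N(d₁) = 0.817485,  N(d₂) = 0.713425
V = S₁·e^{−q₁T}·N(d₁) − S₂·e^{−q₂T}·N(d₂) = 147.179974 − 99.879468 = 47.300507
Key observation: pricing in KLM-units makes this a unit-strike call on the ratio S₁/S₂ — the risk-free rate cancels and cannot affect the value.
Δ₁ = e^{−q₁T}·N(d₁) = 0.817485;  Δ₂ = −e^{−q₂T}·N(d₂) = -0.713425

exchange price = 47.300507
Δ1 = 0.817485
Δ2 = -0.713425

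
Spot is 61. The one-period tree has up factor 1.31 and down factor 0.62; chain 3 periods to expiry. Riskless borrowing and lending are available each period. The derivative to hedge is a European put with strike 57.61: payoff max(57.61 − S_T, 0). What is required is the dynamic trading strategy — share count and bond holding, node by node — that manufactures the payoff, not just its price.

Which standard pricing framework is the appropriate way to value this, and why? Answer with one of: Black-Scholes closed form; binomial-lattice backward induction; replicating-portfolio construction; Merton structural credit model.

framework: replicating-portfolio construction

Key observation: the mandate to exhibit the hedge at every date and state singles out the replicating-portfolio construction on the 3-period tree with factors 1.31 and 0.62 from 61.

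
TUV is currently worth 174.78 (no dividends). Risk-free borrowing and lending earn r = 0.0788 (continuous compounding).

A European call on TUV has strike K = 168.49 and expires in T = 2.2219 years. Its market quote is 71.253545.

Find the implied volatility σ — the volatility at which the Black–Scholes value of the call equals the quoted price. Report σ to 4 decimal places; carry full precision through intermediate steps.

At σ = 0.5827 the Black–Scholes value reproduces the quote:
σ√T = 0.5827·√2.2219 = 0.868575
d₁ = (ln(S/K) + (r+σ²/2)T) / (σ√T) = (ln(174.78/168.49) + (0.0788+0.5827²/2)·2.2219) / 0.868575 = (0.036652 + 0.552297) / 0.868575 = 0.678063
d₂ = d₁ − σ√T = 0.678063 − 0.868575 = -0.190512
e^{−rT} = 0.839385
N(d₁) = 0.751134,  N(d₂) = 0.424454
V = S·N(d₁) − K·e^{−rT}·N(d₂) = 131.283225 − 60.029680 = 71.253545 (matching the quote); vega is positive throughout, so no other σ reproduces this price

sigma = 0.5827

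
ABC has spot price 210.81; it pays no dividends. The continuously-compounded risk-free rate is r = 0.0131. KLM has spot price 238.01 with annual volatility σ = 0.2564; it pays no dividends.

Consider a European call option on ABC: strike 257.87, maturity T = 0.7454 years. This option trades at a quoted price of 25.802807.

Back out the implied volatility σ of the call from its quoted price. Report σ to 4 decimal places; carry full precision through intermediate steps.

At σ = 0.5625 the Black–Scholes value reproduces the quote:
σ√T = 0.5625·√0.7454 = 0.485643
d₁ = (ln(S/K) + (r+σ²/2)T) / (σ√T) = (ln(210.81/257.87) + (0.0131+0.5625²/2)·0.7454) / 0.485643 = (-0.201498 + 0.127689) / 0.485643 = -0.151982
d₂ = d₁ − σ√T = -0.151982 − 0.485643 = -0.637625
e^{−rT} = 0.990283
N(d₁) = 0.439601,  N(d₂) = 0.261859
V = S·N(d₁) − K·e^{−rT}·N(d₂) = 92.672201 − 66.869393 = 25.802807 (matching the quote); vega is positive throughout, so no other σ reproduces this price

sigma = 0.5625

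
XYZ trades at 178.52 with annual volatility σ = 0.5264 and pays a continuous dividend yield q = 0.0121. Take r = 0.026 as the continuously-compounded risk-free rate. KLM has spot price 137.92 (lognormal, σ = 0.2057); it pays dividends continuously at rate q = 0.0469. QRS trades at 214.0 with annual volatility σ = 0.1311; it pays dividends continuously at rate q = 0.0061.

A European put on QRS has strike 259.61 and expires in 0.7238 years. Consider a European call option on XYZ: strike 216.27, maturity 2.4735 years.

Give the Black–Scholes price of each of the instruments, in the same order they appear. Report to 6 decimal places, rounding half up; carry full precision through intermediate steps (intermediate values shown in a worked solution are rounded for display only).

price(QRS put K=259.61) = 42.311786
price(XYZ call K=216.27) = 46.626424

[QRS put K=259.61]
σ√T = 0.1311·√0.7238 = 0.111535
d₁ = (ln(S/K) + (r−q+σ²/2)T) / (σ√T) = (ln(214.0/259.61) + (0.026−0.0061+0.1311²/2)·0.7238) / 0.111535 = (-0.193204 + 0.020624) / 0.111535 = -1.547321
d₂ = d₁ − σ√T = -1.547321 − 0.111535 = -1.658857
e^{−rT} = 0.981357
e^{−qT} = 0.995595
N(−d₁) = 0.939107,  N(−d₂) = 0.951428
price = K·e^{−rT}·N(−d₂) − S·e^{−qT}·N(−d₁) = 242.395353 − 200.083566 = 42.311786
[XYZ call K=216.27]
σ√T = 0.5264·√2.4735 = 0.827888
d₁ = (ln(S/K) + (r−q+σ²/2)T) / (σ√T) = (ln(178.52/216.27) + (0.026−0.0121+0.5264²/2)·2.4735) / 0.827888 = (-0.191827 + 0.377081) / 0.827888 = 0.223767
d₂ = d₁ − σ√T = 0.223767 − 0.827888 = -0.604121
e^{−rT} = 0.937713
e^{−qT} = 0.970514
N(d₁) = 0.588531,  N(d₂) = 0.272882
price = S·e^{−qT}·N(d₁) − K·e^{−rT}·N(d₂) = 101.966595 − 55.340171 = 46.626424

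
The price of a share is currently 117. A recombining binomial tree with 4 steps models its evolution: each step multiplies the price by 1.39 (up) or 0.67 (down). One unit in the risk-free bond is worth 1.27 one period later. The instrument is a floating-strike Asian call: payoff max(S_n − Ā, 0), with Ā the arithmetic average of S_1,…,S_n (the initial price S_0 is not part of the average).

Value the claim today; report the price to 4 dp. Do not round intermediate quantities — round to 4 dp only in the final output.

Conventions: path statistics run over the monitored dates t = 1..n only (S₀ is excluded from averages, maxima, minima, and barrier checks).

price = 33.9110

Set p* = 0.8333 (from d < R < u); the path-dependent value is the discounted p*-expectation over all price paths.
Enumerate all 2^4 = 16 price paths (U = up ×1.39, D = down ×0.67); each path with k up-moves has probability p*^k·(1−p*)^(4−k).
DDDD: Ā=47.4193, payoff=0.0000, prob=0.000772
UDDD: Ā=98.3774, payoff=0.0000, prob=0.003858
DUDD: Ā=77.3174, payoff=0.0000, prob=0.003858
UUDD: Ā=160.4049, payoff=0.0000, prob=0.019290
DDUD: Ā=63.2072, payoff=0.0000, prob=0.003858
UDUD: Ā=131.1315, payoff=0.0000, prob=0.019290
DUUD: Ā=110.0715, payoff=0.0000, prob=0.019290
UUUD: Ā=228.3572, payoff=0.0000, prob=0.096451
DDDU: Ā=53.7534, payoff=0.0000, prob=0.003858
UDDU: Ā=111.5183, payoff=0.0000, prob=0.019290
DUDU: Ā=90.4583, payoff=11.0181, prob=0.019290
UUDU: Ā=187.6672, payoff=22.8585, prob=0.096451
DDUU: Ā=76.3481, payoff=25.1283, prob=0.019290
UDUU: Ā=158.3938, payoff=52.1319, prob=0.096451
DUUU: Ā=137.3338, payoff=73.1919, prob=0.096451
UUUU: Ā=284.9163, payoff=151.8459, prob=0.482253
Price = Σ prob·payoff / R^4 = 88.217690 / 2.601446 = 33.9110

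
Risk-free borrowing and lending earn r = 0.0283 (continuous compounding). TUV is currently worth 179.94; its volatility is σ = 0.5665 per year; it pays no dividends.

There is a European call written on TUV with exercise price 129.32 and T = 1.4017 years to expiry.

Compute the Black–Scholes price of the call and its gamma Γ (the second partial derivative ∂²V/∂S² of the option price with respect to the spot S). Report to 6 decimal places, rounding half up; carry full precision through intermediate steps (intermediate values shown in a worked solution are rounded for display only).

σ√T = 0.5665·√1.4017 = 0.670699
d₁ = (ln(S/K) + (r+σ²/2)T) / (σ√T) = (ln(179.94/129.32) + (0.0283+0.5665²/2)·1.4017) / 0.670699 = (0.330334 + 0.264586) / 0.670699 = 0.887015
d₂ = d₁ − σ√T = 0.887015 − 0.670699 = 0.216317
e^{−rT} = 0.961108
N(d₁) = 0.812465,  N(d₂) = 0.585630
Call price V = S·N(d₁) − K·e^{−rT}·N(d₂) = 146.194892 − 72.788205 = 73.406686
φ(d₁) = (1/√(2π))·e^{−d₁²/2} = 0.269190
Γ = φ(d₁) / (S·σ·√T) = 0.002231

price = 73.406686
Γ = 0.002231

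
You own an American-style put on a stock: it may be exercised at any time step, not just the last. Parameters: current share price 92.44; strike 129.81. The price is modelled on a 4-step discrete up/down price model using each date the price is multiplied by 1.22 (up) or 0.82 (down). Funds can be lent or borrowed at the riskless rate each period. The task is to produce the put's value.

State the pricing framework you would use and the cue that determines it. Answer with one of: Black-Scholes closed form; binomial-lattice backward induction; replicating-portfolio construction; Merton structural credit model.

Key observation: early exercise of the strike-129.81 put must be checked at each of the 4 dates (spot 92.44), which forces a node-by-node comparison of intrinsic and continuation value backward from expiry.

framework: binomial-lattice backward induction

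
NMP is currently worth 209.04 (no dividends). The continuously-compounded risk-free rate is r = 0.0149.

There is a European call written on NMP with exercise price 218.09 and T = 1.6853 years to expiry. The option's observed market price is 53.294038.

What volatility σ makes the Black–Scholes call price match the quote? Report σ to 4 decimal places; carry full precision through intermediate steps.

sigma = 0.5139

At σ = 0.5139 the Black–Scholes value reproduces the quote:
σ√T = 0.5139·√1.6853 = 0.667140
d₁ = (ln(S/K) + (r+σ²/2)T) / (σ√T) = (ln(209.04/218.09) + (0.0149+0.5139²/2)·1.6853) / 0.667140 = (-0.042382 + 0.247649) / 0.667140 = 0.307682
d₂ = d₁ − σ√T = 0.307682 − 0.667140 = -0.359459
e^{−rT} = 0.975202
N(d₁) = 0.620838,  N(d₂) = 0.359626
V = S·N(d₁) − K·e^{−rT}·N(d₂) = 129.779922 − 76.485883 = 53.294038 (matching the quote); vega is positive throughout, so no other σ reproduces this price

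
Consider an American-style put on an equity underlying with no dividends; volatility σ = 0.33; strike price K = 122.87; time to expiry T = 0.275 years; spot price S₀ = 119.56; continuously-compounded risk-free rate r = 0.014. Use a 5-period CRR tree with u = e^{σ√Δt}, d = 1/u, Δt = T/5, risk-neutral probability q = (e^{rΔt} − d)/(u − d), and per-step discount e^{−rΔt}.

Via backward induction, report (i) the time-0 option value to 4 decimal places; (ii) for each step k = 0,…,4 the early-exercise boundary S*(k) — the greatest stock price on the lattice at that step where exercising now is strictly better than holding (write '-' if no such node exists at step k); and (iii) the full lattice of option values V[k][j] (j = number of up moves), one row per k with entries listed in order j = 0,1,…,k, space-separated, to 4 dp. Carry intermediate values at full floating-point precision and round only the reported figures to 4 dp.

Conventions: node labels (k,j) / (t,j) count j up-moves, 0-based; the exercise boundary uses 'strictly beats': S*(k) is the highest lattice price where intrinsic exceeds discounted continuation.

price = 10.1988
boundary = - - - 94.7880 102.4151
tree:
10.1988
14.9418 5.1914
21.0132 8.5349 1.6583
28.0820 13.5595 3.2265 0.0000
35.1411 20.4549 6.2776 0.0000 0.0000
41.6746 28.0820 12.2140 0.0000 0.0000 0.0000

Δt=0.05500, u=1.08047, d=0.92553, q=0.48563, disc=e^(-rΔt)=0.99923
k=5 terminal: V=max(K-S,0) → 41.6746 28.0820 12.2140 0.0000 0.0000 0.0000
k=4: j=0 S=87.7289 intr=35.1411 cont=35.0466 V=35.1411[EX]; j=1 S=102.4151 intr=20.4549 cont=20.3603 V=20.4549[EX]; j=2 S=119.5600 intr=3.3100 cont=6.2776 V=6.2776[hold]; j=3 S=139.5750 intr=0.0000 cont=0.0000 V=0.0000[hold]; j=4 S=162.9406 intr=0.0000 cont=0.0000 V=0.0000[hold]  S*(4)=102.4151
k=3: j=0 S=94.7880 intr=28.0820 cont=27.9874 V=28.0820[EX]; j=1 S=110.6560 intr=12.2140 cont=13.5595 V=13.5595[hold]; j=2 S=129.1804 intr=0.0000 cont=3.2265 V=3.2265[hold]; j=3 S=150.8060 intr=0.0000 cont=0.0000 V=0.0000[hold]  S*(3)=94.7880
k=2: j=0 S=102.4151 intr=20.4549 cont=21.0132 V=21.0132[hold]; j=1 S=119.5600 intr=3.3100 cont=8.5349 V=8.5349[hold]; j=2 S=139.5750 intr=0.0000 cont=1.6583 V=1.6583[hold]  S*(2)=-
k=1: j=0 S=110.6560 intr=12.2140 cont=14.9418 V=14.9418[hold]; j=1 S=129.1804 intr=0.0000 cont=5.1914 V=5.1914[hold]  S*(1)=-
k=0: j=0 S=119.5600 intr=3.3100 cont=10.1988 V=10.1988[hold]  S*(0)=-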